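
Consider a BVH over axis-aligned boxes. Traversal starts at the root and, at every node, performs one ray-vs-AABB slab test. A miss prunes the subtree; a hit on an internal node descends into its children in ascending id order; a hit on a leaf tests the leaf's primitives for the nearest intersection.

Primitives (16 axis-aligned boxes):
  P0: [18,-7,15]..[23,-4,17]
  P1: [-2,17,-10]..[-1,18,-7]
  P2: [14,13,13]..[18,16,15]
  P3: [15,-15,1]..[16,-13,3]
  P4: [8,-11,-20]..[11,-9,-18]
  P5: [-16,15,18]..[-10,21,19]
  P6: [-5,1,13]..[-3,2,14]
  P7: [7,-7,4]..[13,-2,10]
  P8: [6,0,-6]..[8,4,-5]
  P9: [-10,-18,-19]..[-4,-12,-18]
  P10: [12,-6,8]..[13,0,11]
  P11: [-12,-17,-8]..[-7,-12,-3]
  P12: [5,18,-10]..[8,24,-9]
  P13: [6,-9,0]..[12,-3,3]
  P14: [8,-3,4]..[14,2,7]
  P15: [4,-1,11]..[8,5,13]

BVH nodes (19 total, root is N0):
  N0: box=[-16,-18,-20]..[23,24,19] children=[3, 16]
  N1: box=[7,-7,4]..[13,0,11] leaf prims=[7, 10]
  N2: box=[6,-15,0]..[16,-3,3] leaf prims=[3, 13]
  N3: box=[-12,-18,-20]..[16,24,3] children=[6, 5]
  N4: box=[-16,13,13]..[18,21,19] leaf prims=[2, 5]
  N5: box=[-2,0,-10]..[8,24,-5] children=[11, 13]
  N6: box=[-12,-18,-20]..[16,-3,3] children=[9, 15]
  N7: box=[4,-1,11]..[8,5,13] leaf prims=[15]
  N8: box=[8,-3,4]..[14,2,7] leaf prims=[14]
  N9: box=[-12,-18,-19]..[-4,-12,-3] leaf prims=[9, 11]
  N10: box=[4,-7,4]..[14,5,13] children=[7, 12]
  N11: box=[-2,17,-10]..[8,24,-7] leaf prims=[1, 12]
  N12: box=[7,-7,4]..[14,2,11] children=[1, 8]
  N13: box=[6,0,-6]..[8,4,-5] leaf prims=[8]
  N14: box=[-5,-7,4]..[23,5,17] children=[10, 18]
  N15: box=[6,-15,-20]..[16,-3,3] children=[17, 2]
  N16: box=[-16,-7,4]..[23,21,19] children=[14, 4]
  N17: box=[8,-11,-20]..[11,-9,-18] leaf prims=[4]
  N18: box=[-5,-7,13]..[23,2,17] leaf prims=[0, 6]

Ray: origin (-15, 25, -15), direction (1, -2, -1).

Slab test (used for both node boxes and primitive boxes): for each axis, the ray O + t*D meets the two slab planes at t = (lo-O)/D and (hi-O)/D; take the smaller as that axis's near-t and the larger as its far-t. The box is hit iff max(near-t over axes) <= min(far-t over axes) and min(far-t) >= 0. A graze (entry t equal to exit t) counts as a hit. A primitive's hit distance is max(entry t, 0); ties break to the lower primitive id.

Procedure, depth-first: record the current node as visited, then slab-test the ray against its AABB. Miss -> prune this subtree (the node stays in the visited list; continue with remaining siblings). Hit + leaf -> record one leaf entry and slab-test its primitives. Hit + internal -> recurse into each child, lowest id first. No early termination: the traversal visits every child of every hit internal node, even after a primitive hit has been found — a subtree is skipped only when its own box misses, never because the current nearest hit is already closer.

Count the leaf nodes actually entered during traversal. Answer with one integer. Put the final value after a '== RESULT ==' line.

Walk:
N0 x:[-1,38] y:[1/2,43/2] z:[-34,5] -> hit [1/2,5], descend [3, 16]
  N3 x:[3,31] y:[1/2,43/2] z:[-18,5] -> hit [3,5], descend [5, 6]
    N5 x:[13,23] y:[1/2,25/2] z:[-10,-5] -> miss, prune
    N6 x:[3,31] y:[14,43/2] z:[-18,5] -> miss, prune
  N16 x:[-1,38] y:[2,16] z:[-34,-19] -> miss, prune

5 AABB tests over nodes [0, 3, 5, 6, 16]; 0 leaves entered; closest miss.

== RESULT ==
0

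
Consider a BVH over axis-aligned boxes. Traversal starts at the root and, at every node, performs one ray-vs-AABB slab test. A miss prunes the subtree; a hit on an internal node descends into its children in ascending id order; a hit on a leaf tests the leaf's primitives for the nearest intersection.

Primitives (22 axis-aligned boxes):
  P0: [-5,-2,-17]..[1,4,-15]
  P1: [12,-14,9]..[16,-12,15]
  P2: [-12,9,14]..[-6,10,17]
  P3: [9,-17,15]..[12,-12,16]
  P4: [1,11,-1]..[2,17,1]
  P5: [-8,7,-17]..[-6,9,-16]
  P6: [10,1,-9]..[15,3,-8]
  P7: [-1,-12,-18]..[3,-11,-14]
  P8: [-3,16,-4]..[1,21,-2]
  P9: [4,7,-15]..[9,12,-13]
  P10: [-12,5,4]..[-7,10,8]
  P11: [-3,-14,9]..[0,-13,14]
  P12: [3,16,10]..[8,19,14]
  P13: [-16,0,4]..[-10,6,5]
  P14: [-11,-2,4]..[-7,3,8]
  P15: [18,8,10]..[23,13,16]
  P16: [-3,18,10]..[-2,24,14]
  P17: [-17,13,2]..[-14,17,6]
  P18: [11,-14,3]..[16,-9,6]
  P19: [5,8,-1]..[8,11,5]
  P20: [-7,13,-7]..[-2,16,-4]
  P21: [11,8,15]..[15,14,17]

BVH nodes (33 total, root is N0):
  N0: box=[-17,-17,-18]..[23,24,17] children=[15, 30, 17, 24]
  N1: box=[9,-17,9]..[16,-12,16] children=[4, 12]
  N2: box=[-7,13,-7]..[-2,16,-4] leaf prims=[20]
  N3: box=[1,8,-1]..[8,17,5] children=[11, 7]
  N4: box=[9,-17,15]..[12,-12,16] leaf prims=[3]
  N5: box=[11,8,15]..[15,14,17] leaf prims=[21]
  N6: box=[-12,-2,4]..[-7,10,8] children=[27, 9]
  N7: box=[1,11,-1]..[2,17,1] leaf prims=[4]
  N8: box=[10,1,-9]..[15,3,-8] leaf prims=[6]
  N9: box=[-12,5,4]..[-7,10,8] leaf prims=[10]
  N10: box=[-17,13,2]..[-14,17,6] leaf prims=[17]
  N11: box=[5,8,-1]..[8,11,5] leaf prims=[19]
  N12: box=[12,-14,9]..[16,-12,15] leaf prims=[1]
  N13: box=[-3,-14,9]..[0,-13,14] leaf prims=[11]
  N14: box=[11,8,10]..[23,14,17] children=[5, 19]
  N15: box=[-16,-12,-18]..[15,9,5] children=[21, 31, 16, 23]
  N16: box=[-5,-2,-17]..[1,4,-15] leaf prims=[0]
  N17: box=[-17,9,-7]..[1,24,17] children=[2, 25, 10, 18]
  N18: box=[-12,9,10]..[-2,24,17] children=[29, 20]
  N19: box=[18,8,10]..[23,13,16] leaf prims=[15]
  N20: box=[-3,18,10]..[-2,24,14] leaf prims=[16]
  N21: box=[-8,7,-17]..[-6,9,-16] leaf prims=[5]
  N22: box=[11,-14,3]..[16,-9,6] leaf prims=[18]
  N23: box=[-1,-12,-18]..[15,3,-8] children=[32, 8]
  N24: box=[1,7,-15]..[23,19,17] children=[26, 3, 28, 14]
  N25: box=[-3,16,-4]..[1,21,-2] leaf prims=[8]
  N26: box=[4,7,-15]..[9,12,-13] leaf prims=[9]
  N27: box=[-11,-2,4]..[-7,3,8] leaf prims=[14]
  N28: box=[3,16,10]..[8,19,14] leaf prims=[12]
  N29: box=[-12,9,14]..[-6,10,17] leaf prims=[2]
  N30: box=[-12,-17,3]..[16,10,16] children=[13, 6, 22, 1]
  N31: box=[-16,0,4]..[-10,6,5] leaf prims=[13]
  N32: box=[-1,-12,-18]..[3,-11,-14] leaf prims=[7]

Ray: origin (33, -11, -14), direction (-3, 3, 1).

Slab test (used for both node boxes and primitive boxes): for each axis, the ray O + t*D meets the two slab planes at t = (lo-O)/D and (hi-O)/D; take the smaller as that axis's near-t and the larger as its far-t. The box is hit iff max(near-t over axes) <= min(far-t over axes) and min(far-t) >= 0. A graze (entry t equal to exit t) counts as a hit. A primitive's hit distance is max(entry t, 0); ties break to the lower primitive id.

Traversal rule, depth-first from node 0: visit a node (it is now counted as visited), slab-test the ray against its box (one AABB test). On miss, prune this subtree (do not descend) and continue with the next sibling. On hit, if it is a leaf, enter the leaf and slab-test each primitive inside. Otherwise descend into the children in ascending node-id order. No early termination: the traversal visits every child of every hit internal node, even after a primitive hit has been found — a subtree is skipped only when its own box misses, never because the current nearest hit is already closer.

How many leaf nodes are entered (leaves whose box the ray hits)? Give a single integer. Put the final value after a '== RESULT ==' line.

Traverse from the root:
N0 x:[10/3,50/3] y:[-2,35/3] z:[-4,31] -> hit [10/3,35/3], descend [15, 17, 24, 30]
  N15 x:[6,49/3] y:[-1/3,20/3] z:[-4,19] -> hit [6,20/3], descend [16, 21, 23, 31]
    N16 x:[32/3,38/3] y:[3,5] z:[-3,-1] -> miss, prune
    N21 x:[13,41/3] y:[6,20/3] z:[-3,-2] -> miss, prune
    N23 x:[6,34/3] y:[-1/3,14/3] z:[-4,6] -> miss, prune
    N31 x:[43/3,49/3] y:[11/3,17/3] z:[18,19] -> miss, prune
  N17 x:[32/3,50/3] y:[20/3,35/3] z:[7,31] -> hit [32/3,35/3], descend [2, 10, 18, 25]
    N2 x:[35/3,40/3] y:[8,9] z:[7,10] -> miss, prune
    N10 x:[47/3,50/3] y:[8,28/3] z:[16,20] -> miss, prune
    N18 x:[35/3,15] y:[20/3,35/3] z:[24,31] -> miss, prune
    N25 x:[32/3,12] y:[9,32/3] z:[10,12] -> hit [32/3,32/3] leaf, test {P8@t=32/3}
  N24 x:[10/3,32/3] y:[6,10] z:[-1,31] -> hit [6,10], descend [3, 14, 26, 28]
    N3 x:[25/3,32/3] y:[19/3,28/3] z:[13,19] -> miss, prune
    N14 x:[10/3,22/3] y:[19/3,25/3] z:[24,31] -> miss, prune
    N26 x:[8,29/3] y:[6,23/3] z:[-1,1] -> miss, prune
    N28 x:[25/3,10] y:[9,10] z:[24,28] -> miss, prune
  N30 x:[17/3,15] y:[-2,7] z:[17,30] -> miss, prune

Visited [0, 15, 16, 21, 23, 31, 17, 2, 10, 18, 25, 24, 3, 14, 26, 28, 30]. Tests: 17 box, 1 leaf. Nearest: P8.

== RESULT ==
1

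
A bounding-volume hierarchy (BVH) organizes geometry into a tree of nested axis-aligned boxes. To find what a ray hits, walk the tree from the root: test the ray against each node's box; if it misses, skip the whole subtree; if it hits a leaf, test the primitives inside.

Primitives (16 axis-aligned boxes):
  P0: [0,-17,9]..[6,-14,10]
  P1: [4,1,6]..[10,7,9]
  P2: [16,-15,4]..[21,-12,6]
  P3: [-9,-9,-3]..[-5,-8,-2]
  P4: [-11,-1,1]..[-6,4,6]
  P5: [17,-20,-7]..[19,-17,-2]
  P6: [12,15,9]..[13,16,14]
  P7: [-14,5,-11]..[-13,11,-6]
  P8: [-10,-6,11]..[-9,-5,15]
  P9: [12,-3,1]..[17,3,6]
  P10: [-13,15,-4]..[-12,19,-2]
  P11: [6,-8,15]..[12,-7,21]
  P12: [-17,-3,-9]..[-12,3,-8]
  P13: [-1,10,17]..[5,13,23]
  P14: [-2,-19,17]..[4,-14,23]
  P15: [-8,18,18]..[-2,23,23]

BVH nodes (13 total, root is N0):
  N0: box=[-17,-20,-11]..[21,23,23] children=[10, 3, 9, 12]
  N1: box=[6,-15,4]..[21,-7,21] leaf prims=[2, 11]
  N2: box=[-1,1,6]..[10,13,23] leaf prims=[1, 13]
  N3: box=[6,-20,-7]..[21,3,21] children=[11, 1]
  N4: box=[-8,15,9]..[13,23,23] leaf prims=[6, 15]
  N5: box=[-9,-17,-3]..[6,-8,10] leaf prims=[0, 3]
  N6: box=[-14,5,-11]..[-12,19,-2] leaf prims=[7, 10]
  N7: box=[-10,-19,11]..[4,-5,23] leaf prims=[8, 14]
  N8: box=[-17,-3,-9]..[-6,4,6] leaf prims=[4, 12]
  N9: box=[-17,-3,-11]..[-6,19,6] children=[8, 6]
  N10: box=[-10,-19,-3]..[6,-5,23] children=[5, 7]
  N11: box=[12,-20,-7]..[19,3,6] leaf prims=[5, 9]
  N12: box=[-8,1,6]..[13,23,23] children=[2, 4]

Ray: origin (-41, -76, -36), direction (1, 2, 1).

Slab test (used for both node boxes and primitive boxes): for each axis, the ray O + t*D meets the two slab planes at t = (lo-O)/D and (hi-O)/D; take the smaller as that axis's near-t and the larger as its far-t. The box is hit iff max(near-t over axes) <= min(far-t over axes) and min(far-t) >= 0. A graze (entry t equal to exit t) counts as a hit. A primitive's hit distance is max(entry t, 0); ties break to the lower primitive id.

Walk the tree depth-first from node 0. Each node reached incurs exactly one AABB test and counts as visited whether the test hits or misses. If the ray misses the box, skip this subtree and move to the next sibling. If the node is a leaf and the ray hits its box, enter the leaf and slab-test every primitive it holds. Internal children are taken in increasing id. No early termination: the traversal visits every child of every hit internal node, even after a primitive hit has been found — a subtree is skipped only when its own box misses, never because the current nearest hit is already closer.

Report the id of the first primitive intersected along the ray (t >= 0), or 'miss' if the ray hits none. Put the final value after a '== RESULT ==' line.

Walk:
N0 x:[24,62] y:[28,99/2] z:[25,59] -> hit [28,99/2], descend [3, 9, 10, 12]
  N3 x:[47,62] y:[28,79/2] z:[29,57] -> miss, prune
  N9 x:[24,35] y:[73/2,95/2] z:[25,42] -> miss, prune
  N10 x:[31,47] y:[57/2,71/2] z:[33,59] -> hit [33,71/2], descend [5, 7]
    N5 x:[32,47] y:[59/2,34] z:[33,46] -> hit [33,34] leaf, test {P0(miss), P3@t=67/2}
    N7 x:[31,45] y:[57/2,71/2] z:[47,59] -> miss, prune
  N12 x:[33,54] y:[77/2,99/2] z:[42,59] -> hit [42,99/2], descend [2, 4]
    N2 x:[40,51] y:[77/2,89/2] z:[42,59] -> hit [42,89/2] leaf, test {P1(miss), P13(miss)}
    N4 x:[33,54] y:[91/2,99/2] z:[45,59] -> hit [91/2,99/2] leaf, test {P6(miss), P15(miss)}

9 AABB tests over nodes [0, 3, 9, 10, 5, 7, 12, 2, 4]; 3 leaves entered; closest P3.

== RESULT ==
3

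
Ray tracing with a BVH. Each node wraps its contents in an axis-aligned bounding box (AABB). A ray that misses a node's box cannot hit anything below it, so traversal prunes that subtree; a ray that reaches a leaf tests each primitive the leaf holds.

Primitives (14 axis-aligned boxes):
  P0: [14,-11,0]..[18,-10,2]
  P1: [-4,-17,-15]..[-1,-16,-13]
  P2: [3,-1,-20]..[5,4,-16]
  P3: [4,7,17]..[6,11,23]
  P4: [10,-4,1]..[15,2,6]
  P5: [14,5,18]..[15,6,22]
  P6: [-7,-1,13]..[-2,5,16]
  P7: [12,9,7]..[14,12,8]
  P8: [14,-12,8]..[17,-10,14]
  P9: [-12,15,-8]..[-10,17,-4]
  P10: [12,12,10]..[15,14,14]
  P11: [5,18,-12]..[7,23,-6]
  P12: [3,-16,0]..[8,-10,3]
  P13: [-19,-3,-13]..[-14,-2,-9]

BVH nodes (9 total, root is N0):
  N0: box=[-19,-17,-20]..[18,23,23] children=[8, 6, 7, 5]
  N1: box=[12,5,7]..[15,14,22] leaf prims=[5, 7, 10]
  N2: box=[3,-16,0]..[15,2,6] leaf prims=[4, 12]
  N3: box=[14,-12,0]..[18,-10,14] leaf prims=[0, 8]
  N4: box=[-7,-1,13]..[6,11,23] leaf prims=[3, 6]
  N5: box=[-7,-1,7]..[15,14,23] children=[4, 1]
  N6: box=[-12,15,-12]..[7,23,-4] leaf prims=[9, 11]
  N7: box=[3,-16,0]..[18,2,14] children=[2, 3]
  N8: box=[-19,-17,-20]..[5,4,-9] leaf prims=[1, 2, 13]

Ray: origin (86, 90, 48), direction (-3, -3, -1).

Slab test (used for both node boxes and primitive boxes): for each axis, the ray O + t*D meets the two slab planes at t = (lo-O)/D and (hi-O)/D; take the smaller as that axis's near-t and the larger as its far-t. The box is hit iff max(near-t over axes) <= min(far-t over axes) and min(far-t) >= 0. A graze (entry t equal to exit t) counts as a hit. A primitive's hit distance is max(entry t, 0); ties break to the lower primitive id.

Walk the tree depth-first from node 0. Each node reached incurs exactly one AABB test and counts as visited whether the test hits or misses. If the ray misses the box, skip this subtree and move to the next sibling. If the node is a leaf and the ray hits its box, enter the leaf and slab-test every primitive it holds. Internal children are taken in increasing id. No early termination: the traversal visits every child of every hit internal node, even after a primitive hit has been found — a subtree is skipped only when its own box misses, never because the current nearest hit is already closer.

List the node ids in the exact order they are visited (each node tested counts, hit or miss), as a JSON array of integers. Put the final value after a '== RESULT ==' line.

Walk:
N0 x:[68/3,35] y:[67/3,107/3] z:[25,68] -> hit [25,35], descend [5, 6, 7, 8]
  N5 x:[71/3,31] y:[76/3,91/3] z:[25,41] -> hit [76/3,91/3], descend [1, 4]
    N1 x:[71/3,74/3] y:[76/3,85/3] z:[26,41] -> miss, prune
    N4 x:[80/3,31] y:[79/3,91/3] z:[25,35] -> hit [80/3,91/3] leaf, test {P3@t=80/3, P6(miss)}
  N6 x:[79/3,98/3] y:[67/3,25] z:[52,60] -> miss, prune
  N7 x:[68/3,83/3] y:[88/3,106/3] z:[34,48] -> miss, prune
  N8 x:[27,35] y:[86/3,107/3] z:[57,68] -> miss, prune

7 AABB tests over nodes [0, 5, 1, 4, 6, 7, 8]; 1 leaf entered; closest P3.

== RESULT ==
[0, 5, 1, 4, 6, 7, 8]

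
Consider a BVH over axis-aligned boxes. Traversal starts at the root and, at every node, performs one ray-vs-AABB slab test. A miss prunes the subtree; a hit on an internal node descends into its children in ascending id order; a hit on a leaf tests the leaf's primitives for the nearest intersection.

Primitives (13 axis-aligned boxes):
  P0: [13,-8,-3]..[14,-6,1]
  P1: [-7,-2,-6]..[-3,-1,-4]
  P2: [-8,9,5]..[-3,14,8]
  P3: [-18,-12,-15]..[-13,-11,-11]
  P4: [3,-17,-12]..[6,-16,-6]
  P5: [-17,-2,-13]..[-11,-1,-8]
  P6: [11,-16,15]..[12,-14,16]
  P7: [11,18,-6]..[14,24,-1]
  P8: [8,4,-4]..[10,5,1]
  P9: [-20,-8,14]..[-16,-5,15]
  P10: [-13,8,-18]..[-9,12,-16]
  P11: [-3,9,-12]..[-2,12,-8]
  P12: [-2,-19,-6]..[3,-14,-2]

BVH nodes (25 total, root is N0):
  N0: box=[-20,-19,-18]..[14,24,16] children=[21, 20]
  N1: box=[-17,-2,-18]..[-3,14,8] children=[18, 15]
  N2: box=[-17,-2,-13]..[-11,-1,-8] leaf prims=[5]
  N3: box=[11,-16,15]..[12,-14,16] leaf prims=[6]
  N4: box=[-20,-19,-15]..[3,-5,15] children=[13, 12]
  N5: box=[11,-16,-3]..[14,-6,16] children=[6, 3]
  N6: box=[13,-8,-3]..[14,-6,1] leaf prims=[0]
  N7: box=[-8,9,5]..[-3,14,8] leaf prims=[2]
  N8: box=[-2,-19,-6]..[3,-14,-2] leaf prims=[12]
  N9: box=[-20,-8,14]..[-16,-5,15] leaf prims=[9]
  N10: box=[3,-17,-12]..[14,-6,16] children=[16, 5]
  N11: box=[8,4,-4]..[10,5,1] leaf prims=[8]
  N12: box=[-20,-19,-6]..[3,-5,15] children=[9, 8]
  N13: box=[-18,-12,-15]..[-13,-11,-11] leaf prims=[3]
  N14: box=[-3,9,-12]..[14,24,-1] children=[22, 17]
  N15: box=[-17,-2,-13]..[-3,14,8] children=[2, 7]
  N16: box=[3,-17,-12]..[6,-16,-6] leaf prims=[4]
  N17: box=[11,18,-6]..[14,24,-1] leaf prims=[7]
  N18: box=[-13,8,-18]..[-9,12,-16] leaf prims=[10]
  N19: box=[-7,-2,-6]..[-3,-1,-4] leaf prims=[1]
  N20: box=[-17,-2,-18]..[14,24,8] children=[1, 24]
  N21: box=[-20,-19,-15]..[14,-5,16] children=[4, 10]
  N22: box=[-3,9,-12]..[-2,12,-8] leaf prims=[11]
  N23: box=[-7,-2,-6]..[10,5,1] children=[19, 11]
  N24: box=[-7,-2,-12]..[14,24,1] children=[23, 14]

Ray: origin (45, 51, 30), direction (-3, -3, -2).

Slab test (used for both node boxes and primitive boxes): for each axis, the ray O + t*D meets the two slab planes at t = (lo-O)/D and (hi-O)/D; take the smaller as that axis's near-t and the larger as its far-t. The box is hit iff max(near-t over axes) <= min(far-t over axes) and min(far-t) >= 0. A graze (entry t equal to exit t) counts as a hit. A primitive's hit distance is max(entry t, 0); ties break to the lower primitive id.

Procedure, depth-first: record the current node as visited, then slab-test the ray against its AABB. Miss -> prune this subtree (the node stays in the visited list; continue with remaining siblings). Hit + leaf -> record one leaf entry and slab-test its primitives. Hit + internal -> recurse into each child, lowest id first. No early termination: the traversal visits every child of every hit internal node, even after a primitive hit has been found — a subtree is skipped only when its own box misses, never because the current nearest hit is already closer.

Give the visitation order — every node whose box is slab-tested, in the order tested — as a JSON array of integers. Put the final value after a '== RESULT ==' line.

Trace the traversal:
N0 x:[31/3,65/3] y:[9,70/3] z:[7,24] -> hit [31/3,65/3], descend [20, 21]
  N20 x:[31/3,62/3] y:[9,53/3] z:[11,24] -> hit [11,53/3], descend [1, 24]
    N1 x:[16,62/3] y:[37/3,53/3] z:[11,24] -> hit [16,53/3], descend [15, 18]
      N15 x:[16,62/3] y:[37/3,53/3] z:[11,43/2] -> hit [16,53/3], descend [2, 7]
        N2 x:[56/3,62/3] y:[52/3,53/3] z:[19,43/2] -> miss, prune
        N7 x:[16,53/3] y:[37/3,14] z:[11,25/2] -> miss, prune
      N18 x:[18,58/3] y:[13,43/3] z:[23,24] -> miss, prune
    N24 x:[31/3,52/3] y:[9,53/3] z:[29/2,21] -> hit [29/2,52/3], descend [14, 23]
      N14 x:[31/3,16] y:[9,14] z:[31/2,21] -> miss, prune
      N23 x:[35/3,52/3] y:[46/3,53/3] z:[29/2,18] -> hit [46/3,52/3], descend [11, 19]
        N11 x:[35/3,37/3] y:[46/3,47/3] z:[29/2,17] -> miss, prune
        N19 x:[16,52/3] y:[52/3,53/3] z:[17,18] -> hit [52/3,52/3] leaf, test {P1@t=52/3}
  N21 x:[31/3,65/3] y:[56/3,70/3] z:[7,45/2] -> hit [56/3,65/3], descend [4, 10]
    N4 x:[14,65/3] y:[56/3,70/3] z:[15/2,45/2] -> hit [56/3,65/3], descend [12, 13]
      N12 x:[14,65/3] y:[56/3,70/3] z:[15/2,18] -> miss, prune
      N13 x:[58/3,21] y:[62/3,21] z:[41/2,45/2] -> hit [62/3,21] leaf, test {P3@t=62/3}
    N10 x:[31/3,14] y:[19,68/3] z:[7,21] -> miss, prune

Summary -> nodes [0, 20, 1, 15, 2, 7, 18, 24, 14, 23, 11, 19, 21, 4, 12, 13, 10]; box-tests=17; leaf-entries=2; first=P1

== RESULT ==
[0, 20, 1, 15, 2, 7, 18, 24, 14, 23, 11, 19, 21, 4, 12, 13, 10]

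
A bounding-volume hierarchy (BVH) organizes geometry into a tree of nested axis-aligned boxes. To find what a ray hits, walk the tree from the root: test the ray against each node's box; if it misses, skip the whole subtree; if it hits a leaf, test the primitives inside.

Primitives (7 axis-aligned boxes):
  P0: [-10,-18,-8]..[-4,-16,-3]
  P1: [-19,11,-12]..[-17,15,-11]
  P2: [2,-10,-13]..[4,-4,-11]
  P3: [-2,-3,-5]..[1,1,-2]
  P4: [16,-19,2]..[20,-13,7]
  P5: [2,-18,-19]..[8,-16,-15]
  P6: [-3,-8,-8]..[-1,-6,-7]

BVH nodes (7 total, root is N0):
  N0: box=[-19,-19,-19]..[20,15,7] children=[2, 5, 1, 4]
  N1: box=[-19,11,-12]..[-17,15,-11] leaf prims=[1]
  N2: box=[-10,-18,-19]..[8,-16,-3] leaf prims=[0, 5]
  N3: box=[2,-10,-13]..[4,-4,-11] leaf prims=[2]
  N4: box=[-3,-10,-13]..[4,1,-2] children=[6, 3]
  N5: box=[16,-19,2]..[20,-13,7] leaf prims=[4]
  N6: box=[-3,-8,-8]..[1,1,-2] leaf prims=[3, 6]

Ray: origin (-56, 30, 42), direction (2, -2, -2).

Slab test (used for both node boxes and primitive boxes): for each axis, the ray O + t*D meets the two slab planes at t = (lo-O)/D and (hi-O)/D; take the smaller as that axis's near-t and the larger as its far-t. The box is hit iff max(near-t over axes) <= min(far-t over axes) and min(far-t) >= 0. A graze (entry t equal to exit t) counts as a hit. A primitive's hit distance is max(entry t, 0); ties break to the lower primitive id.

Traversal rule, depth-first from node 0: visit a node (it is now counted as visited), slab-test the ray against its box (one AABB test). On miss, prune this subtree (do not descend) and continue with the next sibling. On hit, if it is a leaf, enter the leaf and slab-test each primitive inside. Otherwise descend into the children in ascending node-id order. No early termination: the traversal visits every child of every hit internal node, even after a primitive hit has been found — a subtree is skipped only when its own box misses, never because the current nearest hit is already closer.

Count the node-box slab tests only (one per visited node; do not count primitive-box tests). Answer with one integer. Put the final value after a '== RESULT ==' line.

Walk:
N0 x:[37/2,38] y:[15/2,49/2] z:[35/2,61/2] -> hit [37/2,49/2], descend [1, 2, 4, 5]
  N1 x:[37/2,39/2] y:[15/2,19/2] z:[53/2,27] -> miss, prune
  N2 x:[23,32] y:[23,24] z:[45/2,61/2] -> hit [23,24] leaf, test {P0@t=23, P5(miss)}
  N4 x:[53/2,30] y:[29/2,20] z:[22,55/2] -> miss, prune
  N5 x:[36,38] y:[43/2,49/2] z:[35/2,20] -> miss, prune

Summary -> nodes [0, 1, 2, 4, 5]; box-tests=5; leaf-entries=1; first=P0

== RESULT ==
5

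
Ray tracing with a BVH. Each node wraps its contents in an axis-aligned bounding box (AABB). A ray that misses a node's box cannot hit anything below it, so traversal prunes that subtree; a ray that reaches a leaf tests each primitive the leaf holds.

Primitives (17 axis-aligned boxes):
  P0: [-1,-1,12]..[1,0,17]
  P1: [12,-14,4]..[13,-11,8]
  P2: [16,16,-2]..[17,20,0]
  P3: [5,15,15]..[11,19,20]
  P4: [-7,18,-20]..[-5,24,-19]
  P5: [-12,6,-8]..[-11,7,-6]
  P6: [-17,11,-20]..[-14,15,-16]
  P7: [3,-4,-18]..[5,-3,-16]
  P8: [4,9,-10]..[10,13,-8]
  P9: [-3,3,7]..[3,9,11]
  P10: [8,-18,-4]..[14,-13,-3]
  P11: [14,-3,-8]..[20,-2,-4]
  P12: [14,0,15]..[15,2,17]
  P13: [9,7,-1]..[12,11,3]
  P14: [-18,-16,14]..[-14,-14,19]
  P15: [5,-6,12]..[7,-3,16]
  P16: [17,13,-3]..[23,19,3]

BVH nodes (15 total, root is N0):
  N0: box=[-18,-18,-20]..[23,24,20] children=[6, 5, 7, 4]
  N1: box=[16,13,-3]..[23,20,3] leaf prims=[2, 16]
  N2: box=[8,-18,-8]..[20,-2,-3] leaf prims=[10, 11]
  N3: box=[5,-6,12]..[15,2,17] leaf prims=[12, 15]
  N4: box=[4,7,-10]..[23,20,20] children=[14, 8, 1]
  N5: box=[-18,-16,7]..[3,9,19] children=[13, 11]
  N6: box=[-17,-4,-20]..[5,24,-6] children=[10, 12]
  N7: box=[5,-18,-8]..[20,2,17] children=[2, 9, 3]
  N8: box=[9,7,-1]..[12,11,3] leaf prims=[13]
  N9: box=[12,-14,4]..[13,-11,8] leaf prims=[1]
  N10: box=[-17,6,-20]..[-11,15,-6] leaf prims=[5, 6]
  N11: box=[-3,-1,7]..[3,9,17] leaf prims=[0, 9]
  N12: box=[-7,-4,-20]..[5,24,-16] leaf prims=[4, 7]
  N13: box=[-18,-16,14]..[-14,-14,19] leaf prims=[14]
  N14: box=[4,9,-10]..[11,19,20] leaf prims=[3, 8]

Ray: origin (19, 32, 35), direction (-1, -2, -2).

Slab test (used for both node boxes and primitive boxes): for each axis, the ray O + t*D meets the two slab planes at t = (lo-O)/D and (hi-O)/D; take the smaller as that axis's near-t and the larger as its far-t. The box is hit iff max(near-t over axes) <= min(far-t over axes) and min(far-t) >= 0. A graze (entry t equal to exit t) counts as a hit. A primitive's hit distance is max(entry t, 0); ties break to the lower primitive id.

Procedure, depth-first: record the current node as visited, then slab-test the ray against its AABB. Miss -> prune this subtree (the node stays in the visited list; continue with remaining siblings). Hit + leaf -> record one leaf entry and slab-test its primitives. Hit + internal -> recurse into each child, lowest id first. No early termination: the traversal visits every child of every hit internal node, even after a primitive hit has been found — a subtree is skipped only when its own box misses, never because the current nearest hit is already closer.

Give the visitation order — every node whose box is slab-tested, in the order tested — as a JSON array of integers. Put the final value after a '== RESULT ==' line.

Trace the traversal:
N0 x:[-4,37] y:[4,25] z:[15/2,55/2] -> hit [15/2,25], descend [4, 5, 6, 7]
  N4 x:[-4,15] y:[6,25/2] z:[15/2,45/2] -> hit [15/2,25/2], descend [1, 8, 14]
    N1 x:[-4,3] y:[6,19/2] z:[16,19] -> miss, prune
    N8 x:[7,10] y:[21/2,25/2] z:[16,18] -> miss, prune
    N14 x:[8,15] y:[13/2,23/2] z:[15/2,45/2] -> hit [8,23/2] leaf, test {P3@t=8, P8(miss)}
  N5 x:[16,37] y:[23/2,24] z:[8,14] -> miss, prune
  N6 x:[14,36] y:[4,18] z:[41/2,55/2] -> miss, prune
  N7 x:[-1,14] y:[15,25] z:[9,43/2] -> miss, prune

Visited [0, 4, 1, 8, 14, 5, 6, 7]. Tests: 8 box, 1 leaf. Nearest: P3.

== RESULT ==
[0, 4, 1, 8, 14, 5, 6, 7]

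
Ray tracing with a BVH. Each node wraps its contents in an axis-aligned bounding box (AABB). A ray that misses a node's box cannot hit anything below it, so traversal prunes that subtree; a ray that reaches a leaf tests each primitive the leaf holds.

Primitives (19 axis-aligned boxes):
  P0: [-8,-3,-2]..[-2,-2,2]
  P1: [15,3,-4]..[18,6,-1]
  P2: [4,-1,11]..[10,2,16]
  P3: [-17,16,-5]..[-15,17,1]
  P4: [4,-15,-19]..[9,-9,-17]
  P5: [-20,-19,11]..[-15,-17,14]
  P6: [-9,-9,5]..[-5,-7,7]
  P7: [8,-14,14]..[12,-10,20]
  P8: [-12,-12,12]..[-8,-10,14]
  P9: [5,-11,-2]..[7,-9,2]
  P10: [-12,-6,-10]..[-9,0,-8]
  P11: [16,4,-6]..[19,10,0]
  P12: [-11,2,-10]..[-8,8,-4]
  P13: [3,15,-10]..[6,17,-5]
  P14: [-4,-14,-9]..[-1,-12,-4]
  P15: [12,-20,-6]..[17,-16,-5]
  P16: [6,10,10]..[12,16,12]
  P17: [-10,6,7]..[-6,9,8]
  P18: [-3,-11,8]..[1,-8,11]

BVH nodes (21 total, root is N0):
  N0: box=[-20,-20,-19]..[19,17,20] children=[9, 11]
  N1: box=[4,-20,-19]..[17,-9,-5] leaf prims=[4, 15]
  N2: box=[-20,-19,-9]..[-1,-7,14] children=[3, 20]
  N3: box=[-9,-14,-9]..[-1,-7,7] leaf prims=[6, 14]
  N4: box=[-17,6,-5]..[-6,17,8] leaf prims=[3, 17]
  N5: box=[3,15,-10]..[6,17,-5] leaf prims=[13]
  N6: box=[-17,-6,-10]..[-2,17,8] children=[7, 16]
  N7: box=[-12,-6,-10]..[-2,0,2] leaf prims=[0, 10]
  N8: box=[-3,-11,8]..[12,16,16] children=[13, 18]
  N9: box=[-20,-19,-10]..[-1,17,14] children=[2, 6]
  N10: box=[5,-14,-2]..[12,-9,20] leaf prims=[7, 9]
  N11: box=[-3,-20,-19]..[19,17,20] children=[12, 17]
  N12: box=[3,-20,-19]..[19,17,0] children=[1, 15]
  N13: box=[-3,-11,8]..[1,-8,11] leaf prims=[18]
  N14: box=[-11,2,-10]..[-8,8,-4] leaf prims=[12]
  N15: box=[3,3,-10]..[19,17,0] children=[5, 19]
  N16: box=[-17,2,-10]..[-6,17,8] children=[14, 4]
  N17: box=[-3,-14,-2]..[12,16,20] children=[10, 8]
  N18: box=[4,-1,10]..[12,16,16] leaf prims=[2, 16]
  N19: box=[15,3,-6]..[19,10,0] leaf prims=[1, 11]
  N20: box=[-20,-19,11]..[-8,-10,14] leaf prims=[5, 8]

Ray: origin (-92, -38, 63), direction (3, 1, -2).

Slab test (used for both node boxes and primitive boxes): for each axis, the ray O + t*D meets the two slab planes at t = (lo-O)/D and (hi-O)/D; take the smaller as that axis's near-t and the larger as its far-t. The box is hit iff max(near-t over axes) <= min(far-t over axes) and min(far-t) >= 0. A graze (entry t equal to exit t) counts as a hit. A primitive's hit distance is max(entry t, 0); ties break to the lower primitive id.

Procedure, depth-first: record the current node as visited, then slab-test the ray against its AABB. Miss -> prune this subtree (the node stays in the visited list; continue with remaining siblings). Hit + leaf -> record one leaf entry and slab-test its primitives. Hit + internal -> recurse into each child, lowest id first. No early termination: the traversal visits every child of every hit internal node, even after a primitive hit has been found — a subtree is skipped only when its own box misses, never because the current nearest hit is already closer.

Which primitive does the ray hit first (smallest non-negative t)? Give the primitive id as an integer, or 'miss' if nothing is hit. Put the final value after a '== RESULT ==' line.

Trace the traversal:
N0 x:[24,37] y:[18,55] z:[43/2,41] -> hit [24,37], descend [9, 11]
  N9 x:[24,91/3] y:[19,55] z:[49/2,73/2] -> hit [49/2,91/3], descend [2, 6]
    N2 x:[24,91/3] y:[19,31] z:[49/2,36] -> hit [49/2,91/3], descend [3, 20]
      N3 x:[83/3,91/3] y:[24,31] z:[28,36] -> hit [28,91/3] leaf, test {P6@t=29, P14(miss)}
      N20 x:[24,28] y:[19,28] z:[49/2,26] -> hit [49/2,26] leaf, test {P5(miss), P8(miss)}
    N6 x:[25,30] y:[32,55] z:[55/2,73/2] -> miss, prune
  N11 x:[89/3,37] y:[18,55] z:[43/2,41] -> hit [89/3,37], descend [12, 17]
    N12 x:[95/3,37] y:[18,55] z:[63/2,41] -> hit [95/3,37], descend [1, 15]
      N1 x:[32,109/3] y:[18,29] z:[34,41] -> miss, prune
      N15 x:[95/3,37] y:[41,55] z:[63/2,73/2] -> miss, prune
    N17 x:[89/3,104/3] y:[24,54] z:[43/2,65/2] -> hit [89/3,65/2], descend [8, 10]
      N8 x:[89/3,104/3] y:[27,54] z:[47/2,55/2] -> miss, prune
      N10 x:[97/3,104/3] y:[24,29] z:[43/2,65/2] -> miss, prune

13 AABB tests over nodes [0, 9, 2, 3, 20, 6, 11, 12, 1, 15, 17, 8, 10]; 2 leaves entered; closest P6.

== RESULT ==
6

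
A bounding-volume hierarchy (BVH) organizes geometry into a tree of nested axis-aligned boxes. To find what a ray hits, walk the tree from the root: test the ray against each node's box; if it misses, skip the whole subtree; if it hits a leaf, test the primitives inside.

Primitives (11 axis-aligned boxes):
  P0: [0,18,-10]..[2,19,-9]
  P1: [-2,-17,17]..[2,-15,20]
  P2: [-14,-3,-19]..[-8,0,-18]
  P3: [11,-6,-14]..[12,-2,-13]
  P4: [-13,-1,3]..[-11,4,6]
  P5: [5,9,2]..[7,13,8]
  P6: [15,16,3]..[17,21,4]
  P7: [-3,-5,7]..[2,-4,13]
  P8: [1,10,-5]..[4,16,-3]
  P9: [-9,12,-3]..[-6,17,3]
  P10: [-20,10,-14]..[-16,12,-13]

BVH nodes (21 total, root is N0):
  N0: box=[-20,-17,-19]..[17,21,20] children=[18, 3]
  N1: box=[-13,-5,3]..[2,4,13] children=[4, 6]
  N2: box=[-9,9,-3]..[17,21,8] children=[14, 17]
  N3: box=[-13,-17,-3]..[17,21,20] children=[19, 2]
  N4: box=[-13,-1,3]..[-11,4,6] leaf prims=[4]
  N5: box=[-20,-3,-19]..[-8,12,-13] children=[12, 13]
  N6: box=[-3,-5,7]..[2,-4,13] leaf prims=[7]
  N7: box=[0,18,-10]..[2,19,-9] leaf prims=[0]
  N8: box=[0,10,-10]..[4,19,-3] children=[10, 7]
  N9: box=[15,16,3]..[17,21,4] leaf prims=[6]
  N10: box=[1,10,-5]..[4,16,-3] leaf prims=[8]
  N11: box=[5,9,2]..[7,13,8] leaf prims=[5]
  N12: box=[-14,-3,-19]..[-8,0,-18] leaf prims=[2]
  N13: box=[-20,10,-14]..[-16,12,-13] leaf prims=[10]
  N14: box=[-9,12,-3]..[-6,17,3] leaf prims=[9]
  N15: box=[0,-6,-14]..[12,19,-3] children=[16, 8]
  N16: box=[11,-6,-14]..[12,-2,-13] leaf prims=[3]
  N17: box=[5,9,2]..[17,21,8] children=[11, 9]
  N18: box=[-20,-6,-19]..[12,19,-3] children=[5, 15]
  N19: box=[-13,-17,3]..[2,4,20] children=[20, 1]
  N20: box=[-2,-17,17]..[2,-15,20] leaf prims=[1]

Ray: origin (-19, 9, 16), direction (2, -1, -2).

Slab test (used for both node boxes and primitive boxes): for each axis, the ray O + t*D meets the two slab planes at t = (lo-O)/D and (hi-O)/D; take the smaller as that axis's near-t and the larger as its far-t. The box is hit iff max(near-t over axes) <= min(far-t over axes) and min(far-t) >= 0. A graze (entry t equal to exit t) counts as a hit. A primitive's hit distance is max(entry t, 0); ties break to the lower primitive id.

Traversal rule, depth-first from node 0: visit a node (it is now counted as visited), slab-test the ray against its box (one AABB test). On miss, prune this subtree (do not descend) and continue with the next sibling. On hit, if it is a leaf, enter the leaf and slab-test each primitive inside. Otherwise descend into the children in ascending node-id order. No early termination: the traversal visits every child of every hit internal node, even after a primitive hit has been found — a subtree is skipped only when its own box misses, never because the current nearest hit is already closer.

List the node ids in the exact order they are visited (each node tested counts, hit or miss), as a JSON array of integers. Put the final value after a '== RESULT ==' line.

Trace the traversal:
N0 x:[-1/2,18] y:[-12,26] z:[-2,35/2] -> hit [-1/2,35/2], descend [3, 18]
  N3 x:[3,18] y:[-12,26] z:[-2,19/2] -> hit [3,19/2], descend [2, 19]
    N2 x:[5,18] y:[-12,0] z:[4,19/2] -> miss, prune
    N19 x:[3,21/2] y:[5,26] z:[-2,13/2] -> hit [5,13/2], descend [1, 20]
      N1 x:[3,21/2] y:[5,14] z:[3/2,13/2] -> hit [5,13/2], descend [4, 6]
        N4 x:[3,4] y:[5,10] z:[5,13/2] -> miss, prune
        N6 x:[8,21/2] y:[13,14] z:[3/2,9/2] -> miss, prune
      N20 x:[17/2,21/2] y:[24,26] z:[-2,-1/2] -> miss, prune
  N18 x:[-1/2,31/2] y:[-10,15] z:[19/2,35/2] -> hit [19/2,15], descend [5, 15]
    N5 x:[-1/2,11/2] y:[-3,12] z:[29/2,35/2] -> miss, prune
    N15 x:[19/2,31/2] y:[-10,15] z:[19/2,15] -> hit [19/2,15], descend [8, 16]
      N8 x:[19/2,23/2] y:[-10,-1] z:[19/2,13] -> miss, prune
      N16 x:[15,31/2] y:[11,15] z:[29/2,15] -> hit [15,15] leaf, test {P3@t=15}

Summary -> nodes [0, 3, 2, 19, 1, 4, 6, 20, 18, 5, 15, 8, 16]; box-tests=13; leaf-entries=1; first=P3

== RESULT ==
[0, 3, 2, 19, 1, 4, 6, 20, 18, 5, 15, 8, 16]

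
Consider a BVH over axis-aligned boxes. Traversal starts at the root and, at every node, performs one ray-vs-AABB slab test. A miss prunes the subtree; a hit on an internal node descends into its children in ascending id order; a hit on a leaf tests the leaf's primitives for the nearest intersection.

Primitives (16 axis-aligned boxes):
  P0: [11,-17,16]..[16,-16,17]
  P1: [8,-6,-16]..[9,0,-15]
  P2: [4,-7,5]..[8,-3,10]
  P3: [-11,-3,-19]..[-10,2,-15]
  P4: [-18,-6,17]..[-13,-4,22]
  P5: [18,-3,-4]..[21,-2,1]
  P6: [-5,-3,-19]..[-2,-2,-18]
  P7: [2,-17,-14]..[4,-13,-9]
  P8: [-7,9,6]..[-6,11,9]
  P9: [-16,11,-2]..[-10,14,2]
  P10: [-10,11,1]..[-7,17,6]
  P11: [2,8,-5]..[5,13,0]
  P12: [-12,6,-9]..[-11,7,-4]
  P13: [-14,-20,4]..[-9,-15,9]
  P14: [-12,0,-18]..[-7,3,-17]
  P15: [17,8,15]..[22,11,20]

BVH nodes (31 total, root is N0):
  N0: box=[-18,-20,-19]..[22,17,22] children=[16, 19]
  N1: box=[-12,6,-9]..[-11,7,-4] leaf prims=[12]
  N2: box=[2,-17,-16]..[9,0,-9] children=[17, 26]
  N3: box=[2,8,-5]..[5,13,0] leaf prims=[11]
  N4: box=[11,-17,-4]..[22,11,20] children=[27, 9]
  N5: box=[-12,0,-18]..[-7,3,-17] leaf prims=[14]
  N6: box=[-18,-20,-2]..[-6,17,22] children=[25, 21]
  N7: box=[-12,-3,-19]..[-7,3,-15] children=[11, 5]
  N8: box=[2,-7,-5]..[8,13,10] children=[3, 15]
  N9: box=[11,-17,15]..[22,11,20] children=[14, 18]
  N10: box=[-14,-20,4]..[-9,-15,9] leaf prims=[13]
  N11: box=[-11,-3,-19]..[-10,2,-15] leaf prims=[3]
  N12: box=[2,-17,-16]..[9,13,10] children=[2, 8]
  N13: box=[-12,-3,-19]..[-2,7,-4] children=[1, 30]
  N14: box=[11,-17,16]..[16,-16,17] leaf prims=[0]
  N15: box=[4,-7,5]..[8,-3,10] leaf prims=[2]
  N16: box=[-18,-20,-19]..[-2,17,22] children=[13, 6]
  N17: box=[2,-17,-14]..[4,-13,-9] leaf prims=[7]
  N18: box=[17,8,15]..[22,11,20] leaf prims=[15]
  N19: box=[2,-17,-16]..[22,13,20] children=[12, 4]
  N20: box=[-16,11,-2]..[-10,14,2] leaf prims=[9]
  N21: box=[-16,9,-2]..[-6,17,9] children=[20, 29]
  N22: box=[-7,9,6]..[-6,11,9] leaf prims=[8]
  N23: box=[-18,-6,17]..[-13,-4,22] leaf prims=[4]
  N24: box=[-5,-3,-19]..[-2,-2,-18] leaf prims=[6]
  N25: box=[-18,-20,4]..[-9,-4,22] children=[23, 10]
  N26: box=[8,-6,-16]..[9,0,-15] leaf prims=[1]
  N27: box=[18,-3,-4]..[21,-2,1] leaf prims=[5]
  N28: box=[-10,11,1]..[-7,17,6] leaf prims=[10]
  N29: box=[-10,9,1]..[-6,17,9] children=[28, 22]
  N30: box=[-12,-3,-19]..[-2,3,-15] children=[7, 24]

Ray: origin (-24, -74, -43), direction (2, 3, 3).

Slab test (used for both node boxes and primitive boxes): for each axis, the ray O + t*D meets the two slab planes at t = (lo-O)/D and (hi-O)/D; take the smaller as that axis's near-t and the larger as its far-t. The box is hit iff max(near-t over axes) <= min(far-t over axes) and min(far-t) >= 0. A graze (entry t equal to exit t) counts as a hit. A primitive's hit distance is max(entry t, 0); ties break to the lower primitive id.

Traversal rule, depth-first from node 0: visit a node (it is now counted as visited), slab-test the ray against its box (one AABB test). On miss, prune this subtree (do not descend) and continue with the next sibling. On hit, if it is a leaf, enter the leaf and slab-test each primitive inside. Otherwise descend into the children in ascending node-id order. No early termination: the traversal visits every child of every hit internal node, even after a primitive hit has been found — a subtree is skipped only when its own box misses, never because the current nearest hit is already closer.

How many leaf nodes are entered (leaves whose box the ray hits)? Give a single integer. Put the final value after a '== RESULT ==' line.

Traverse from the root:
N0 x:[3,23] y:[18,91/3] z:[8,65/3] -> hit [18,65/3], descend [16, 19]
  N16 x:[3,11] y:[18,91/3] z:[8,65/3] -> miss, prune
  N19 x:[13,23] y:[19,29] z:[9,21] -> hit [19,21], descend [4, 12]
    N4 x:[35/2,23] y:[19,85/3] z:[13,21] -> hit [19,21], descend [9, 27]
      N9 x:[35/2,23] y:[19,85/3] z:[58/3,21] -> hit [58/3,21], descend [14, 18]
        N14 x:[35/2,20] y:[19,58/3] z:[59/3,20] -> miss, prune
        N18 x:[41/2,23] y:[82/3,85/3] z:[58/3,21] -> miss, prune
      N27 x:[21,45/2] y:[71/3,24] z:[13,44/3] -> miss, prune
    N12 x:[13,33/2] y:[19,29] z:[9,53/3] -> miss, prune

order=[0, 16, 19, 4, 9, 14, 18, 27, 12]  |boxes|=9  |leaves|=0  hit=miss

== RESULT ==
0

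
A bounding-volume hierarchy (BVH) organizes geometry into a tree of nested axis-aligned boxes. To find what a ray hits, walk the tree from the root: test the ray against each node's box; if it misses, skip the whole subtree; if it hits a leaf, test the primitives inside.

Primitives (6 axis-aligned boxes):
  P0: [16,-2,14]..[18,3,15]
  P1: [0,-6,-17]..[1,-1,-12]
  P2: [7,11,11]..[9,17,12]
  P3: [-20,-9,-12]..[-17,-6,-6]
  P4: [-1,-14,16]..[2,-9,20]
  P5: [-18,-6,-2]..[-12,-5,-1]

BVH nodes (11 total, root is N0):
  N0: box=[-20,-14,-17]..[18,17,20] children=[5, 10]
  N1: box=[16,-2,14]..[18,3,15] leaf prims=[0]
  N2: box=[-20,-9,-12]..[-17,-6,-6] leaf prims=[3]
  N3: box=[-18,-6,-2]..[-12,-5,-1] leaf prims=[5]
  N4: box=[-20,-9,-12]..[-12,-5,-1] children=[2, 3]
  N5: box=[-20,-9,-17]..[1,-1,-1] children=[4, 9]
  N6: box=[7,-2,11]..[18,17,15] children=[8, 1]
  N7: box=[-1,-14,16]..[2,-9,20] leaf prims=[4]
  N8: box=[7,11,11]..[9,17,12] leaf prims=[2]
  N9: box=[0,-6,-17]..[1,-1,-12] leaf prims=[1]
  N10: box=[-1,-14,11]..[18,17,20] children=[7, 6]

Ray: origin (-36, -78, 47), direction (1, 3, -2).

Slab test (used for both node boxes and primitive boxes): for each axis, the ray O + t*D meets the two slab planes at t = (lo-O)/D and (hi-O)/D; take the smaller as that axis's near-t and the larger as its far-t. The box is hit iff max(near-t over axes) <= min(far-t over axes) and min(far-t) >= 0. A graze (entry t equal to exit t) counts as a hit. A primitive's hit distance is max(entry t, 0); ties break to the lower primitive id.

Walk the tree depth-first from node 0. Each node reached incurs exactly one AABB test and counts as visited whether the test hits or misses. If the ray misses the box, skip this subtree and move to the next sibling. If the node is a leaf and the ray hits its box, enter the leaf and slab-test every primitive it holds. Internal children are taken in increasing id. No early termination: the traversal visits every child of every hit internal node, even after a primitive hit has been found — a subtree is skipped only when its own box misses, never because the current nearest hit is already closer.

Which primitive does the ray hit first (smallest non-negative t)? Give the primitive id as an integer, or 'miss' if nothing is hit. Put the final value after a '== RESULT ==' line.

Walk:
N0 x:[16,54] y:[64/3,95/3] z:[27/2,32] -> hit [64/3,95/3], descend [5, 10]
  N5 x:[16,37] y:[23,77/3] z:[24,32] -> hit [24,77/3], descend [4, 9]
    N4 x:[16,24] y:[23,73/3] z:[24,59/2] -> hit [24,24], descend [2, 3]
      N2 x:[16,19] y:[23,24] z:[53/2,59/2] -> miss, prune
      N3 x:[18,24] y:[24,73/3] z:[24,49/2] -> hit [24,24] leaf, test {P5@t=24}
    N9 x:[36,37] y:[24,77/3] z:[59/2,32] -> miss, prune
  N10 x:[35,54] y:[64/3,95/3] z:[27/2,18] -> miss, prune

Summary -> nodes [0, 5, 4, 2, 3, 9, 10]; box-tests=7; leaf-entries=1; first=P5

== RESULT ==
5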